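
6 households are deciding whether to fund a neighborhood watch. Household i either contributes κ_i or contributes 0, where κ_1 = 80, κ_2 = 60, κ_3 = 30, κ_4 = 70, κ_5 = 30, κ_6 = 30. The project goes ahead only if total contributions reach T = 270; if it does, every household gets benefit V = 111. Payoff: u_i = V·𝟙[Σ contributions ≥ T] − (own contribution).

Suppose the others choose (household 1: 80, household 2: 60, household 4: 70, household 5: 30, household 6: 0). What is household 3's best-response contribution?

30

Others' total = 240. Contributing 30 brings total to 270 ≥ 270: gain V − κ_3 = 81.
Best response: 30.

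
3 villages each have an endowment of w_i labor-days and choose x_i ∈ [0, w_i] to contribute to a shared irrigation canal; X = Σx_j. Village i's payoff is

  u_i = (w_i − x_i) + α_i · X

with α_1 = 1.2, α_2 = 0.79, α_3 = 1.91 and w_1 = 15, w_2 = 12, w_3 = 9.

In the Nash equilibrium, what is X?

24

∂u_i/∂x_i = α_i − 1, so village i contributes w_i if α_i > 1, else 0.
α_i > 1 for i ∈ {1, 3}; NE contributions (15, 0, 9), X = 24.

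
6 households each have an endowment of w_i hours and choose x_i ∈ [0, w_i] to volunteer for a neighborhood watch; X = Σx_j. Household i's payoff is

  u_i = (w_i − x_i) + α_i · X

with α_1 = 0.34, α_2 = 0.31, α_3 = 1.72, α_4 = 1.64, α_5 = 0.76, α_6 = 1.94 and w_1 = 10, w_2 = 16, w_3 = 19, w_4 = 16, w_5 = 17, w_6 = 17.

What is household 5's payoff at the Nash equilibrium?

56.52

∂u_i/∂x_i = α_i − 1, so household i contributes w_i if α_i > 1, else 0.
α_i > 1 for i ∈ {3, 4, 6}; NE contributions (0, 0, 19, 16, 0, 17), X = 52.
u_5 = (17 − 0) + 0.76·52 = 56.52.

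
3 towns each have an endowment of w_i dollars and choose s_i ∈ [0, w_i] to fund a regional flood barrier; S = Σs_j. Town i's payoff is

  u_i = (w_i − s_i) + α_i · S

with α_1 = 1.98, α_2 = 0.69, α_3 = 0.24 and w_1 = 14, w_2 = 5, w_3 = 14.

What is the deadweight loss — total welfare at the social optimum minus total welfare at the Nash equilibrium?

36.29

∂u_i/∂s_i = α_i − 1, so town i contributes w_i if α_i > 1, else 0.
α_i > 1 for i ∈ {1}; NE contributions (14, 0, 0), S = 14.
W^NE = Σw_i − S^NE + (Σα_i)·S^NE = 33 + 1.91·14 = 59.74.
Planner: ∂(Σu_j)/∂s_i = Σα_j − 1 = 1.91 > 0, so everyone contributes w_i; S^SO = 33, W^SO = 33 + 1.91·33 = 96.03.
Deadweight loss = 36.29.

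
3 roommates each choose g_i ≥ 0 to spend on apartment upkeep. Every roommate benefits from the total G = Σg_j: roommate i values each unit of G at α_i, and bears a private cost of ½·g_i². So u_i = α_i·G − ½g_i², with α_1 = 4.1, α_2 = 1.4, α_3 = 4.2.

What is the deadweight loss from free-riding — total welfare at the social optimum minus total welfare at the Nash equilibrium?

Roommate i's FOC: ∂u_i/∂g_i = α_i − g_i = 0, so g_i* = α_i.
NE contributions = (4.1, 1.4, 4.2); G = 9.7.
W^NE = (Σα)·G − ½Σα_i² = 9.7² − ½·36.41 = 75.885.
Planner sets g_i = Σα_j = 9.7 for every i, so G^SO = 3·9.7 = 29.1.
W^SO = (Σα)·G^SO − ½·3·(Σα)² = (3/2)·9.7² = 141.135.
Deadweight loss = W^SO − W^NE = 65.25.

65.25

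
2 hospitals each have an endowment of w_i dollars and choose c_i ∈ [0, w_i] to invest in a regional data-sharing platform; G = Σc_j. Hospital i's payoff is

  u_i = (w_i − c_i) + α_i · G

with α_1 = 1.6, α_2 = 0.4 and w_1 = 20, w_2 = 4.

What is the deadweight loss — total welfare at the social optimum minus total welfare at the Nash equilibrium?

4

∂u_i/∂c_i = α_i − 1, so hospital i contributes w_i if α_i > 1, else 0.
α_i > 1 for i ∈ {1}; NE contributions (20, 0), G = 20.
W^NE = Σw_i − G^NE + (Σα_i)·G^NE = 24 + 1·20 = 44.
Planner: ∂(Σu_j)/∂c_i = Σα_j − 1 = 1 > 0, so everyone contributes w_i; G^SO = 24, W^SO = 24 + 1·24 = 48.
Deadweight loss = 4.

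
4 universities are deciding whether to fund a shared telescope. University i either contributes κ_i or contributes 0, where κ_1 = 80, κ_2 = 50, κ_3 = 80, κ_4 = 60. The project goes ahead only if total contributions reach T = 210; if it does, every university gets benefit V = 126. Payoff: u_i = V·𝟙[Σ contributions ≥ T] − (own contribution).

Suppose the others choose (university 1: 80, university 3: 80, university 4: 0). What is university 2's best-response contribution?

50

Others' total = 160. Contributing 50 brings total to 210 ≥ 210: gain V − κ_2 = 76.
Best response: 50.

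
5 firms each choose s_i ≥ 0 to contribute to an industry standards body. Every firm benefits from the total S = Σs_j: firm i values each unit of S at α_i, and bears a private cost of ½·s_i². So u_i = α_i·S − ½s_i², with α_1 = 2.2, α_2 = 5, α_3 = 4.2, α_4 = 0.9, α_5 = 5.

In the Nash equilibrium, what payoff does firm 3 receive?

63.84

Firm i's FOC: ∂u_i/∂s_i = α_i − s_i = 0, so s_i* = α_i.
NE contributions = (2.2, 5, 4.2, 0.9, 5); S = 17.3.
u_3 = α_3·S − ½·(s_3)² = 4.2·17.3 − ½·4.2² = 63.84.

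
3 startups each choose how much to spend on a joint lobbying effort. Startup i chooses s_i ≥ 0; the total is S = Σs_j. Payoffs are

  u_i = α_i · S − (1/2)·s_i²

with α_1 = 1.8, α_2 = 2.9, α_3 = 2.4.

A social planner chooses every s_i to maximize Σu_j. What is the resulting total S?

Planner FOC: ∂(Σu_j)/∂s_i = (Σα_j) − s_i = 0, so s_i^SO = Σα_j = 7.1 for every i; S^SO = 21.3.

21.3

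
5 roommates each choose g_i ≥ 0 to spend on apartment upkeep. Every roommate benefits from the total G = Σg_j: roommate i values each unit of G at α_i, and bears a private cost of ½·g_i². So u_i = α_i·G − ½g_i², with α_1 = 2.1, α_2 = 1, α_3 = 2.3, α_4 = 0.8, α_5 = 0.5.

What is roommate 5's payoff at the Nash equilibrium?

Roommate i's FOC: ∂u_i/∂g_i = α_i − g_i = 0, so g_i* = α_i.
NE contributions = (2.1, 1, 2.3, 0.8, 0.5); G = 6.7.
u_5 = α_5·G − ½·(g_5)² = 0.5·6.7 − ½·0.5² = 3.225.

3.225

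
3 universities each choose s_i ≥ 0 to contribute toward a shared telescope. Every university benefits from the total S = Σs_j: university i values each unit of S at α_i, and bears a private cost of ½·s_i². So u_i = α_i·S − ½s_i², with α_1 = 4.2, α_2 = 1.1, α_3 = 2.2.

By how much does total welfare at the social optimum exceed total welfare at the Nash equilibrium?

University i's FOC: ∂u_i/∂s_i = α_i − s_i = 0, so s_i* = α_i.
NE contributions = (4.2, 1.1, 2.2); S = 7.5.
W^NE = (Σα)·S − ½Σα_i² = 7.5² − ½·23.69 = 44.405.
Planner sets s_i = Σα_j = 7.5 for every i, so S^SO = 3·7.5 = 22.5.
W^SO = (Σα)·S^SO − ½·3·(Σα)² = (3/2)·7.5² = 84.375.
Deadweight loss = W^SO − W^NE = 39.97.

39.97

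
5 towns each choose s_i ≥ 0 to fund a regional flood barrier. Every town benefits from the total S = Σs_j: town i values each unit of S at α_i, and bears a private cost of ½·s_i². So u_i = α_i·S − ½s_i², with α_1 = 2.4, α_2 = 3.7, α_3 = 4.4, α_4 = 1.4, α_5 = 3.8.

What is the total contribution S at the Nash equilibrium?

15.7

Town i's FOC: ∂u_i/∂s_i = α_i − s_i = 0, so s_i* = α_i.
NE contributions = (2.4, 3.7, 4.4, 1.4, 3.8); S = 15.7.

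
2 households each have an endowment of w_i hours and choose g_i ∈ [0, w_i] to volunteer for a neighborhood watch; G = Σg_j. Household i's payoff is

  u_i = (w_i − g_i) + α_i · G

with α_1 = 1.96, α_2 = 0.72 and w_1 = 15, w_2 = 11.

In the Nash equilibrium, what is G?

15

∂u_i/∂g_i = α_i − 1, so household i contributes w_i if α_i > 1, else 0.
α_i > 1 for i ∈ {1}; NE contributions (15, 0), G = 15.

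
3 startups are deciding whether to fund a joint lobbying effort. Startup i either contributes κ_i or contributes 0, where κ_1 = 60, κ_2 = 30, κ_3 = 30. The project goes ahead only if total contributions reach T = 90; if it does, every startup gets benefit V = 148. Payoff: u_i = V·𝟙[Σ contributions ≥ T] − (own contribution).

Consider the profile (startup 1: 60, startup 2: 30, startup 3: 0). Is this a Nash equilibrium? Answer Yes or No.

Yes

Total = 90 ≥ 90: provided.
Startup 1 (pledges 60, payoff 88): dropping to 0 → total 30, payoff 0. No gain.
Startup 2 (pledges 30, payoff 118): dropping to 0 → total 60, payoff 0. No gain.
Startup 3 (pledges 0, payoff 148): pledging 30 → total 120, payoff 118. No gain.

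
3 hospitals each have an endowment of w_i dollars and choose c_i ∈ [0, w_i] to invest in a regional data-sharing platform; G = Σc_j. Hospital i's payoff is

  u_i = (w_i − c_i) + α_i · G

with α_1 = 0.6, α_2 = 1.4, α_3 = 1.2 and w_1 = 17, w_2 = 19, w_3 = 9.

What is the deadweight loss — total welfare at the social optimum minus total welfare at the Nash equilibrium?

∂u_i/∂c_i = α_i − 1, so hospital i contributes w_i if α_i > 1, else 0.
α_i > 1 for i ∈ {2, 3}; NE contributions (0, 19, 9), G = 28.
W^NE = Σw_i − G^NE + (Σα_i)·G^NE = 45 + 2.2·28 = 106.6.
Planner: ∂(Σu_j)/∂c_i = Σα_j − 1 = 2.2 > 0, so everyone contributes w_i; G^SO = 45, W^SO = 45 + 2.2·45 = 144.
Deadweight loss = 37.4.

37.4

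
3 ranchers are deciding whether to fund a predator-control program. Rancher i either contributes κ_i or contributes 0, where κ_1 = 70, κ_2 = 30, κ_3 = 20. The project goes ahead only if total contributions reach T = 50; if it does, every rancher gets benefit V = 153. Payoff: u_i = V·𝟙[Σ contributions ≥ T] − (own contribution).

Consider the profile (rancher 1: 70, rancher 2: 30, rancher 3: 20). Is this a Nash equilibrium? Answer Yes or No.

No

Total = 120 ≥ 50: provided.
Rancher 1 (pledges 70, payoff 83): dropping to 0 → total 50, payoff 153. Profitable deviation.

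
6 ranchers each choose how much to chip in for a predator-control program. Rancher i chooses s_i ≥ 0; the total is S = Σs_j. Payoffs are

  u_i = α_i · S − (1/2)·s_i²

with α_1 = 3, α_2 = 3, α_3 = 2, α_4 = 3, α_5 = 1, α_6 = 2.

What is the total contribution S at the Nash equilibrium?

14

Rancher i's FOC: ∂u_i/∂s_i = α_i − s_i = 0, so s_i* = α_i.
NE contributions = (3, 3, 2, 3, 1, 2); S = 14.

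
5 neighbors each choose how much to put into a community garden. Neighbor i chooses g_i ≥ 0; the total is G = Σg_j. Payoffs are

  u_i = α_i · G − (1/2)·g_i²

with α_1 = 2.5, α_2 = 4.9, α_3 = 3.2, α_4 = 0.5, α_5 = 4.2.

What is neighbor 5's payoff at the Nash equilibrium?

Neighbor i's FOC: ∂u_i/∂g_i = α_i − g_i = 0, so g_i* = α_i.
NE contributions = (2.5, 4.9, 3.2, 0.5, 4.2); G = 15.3.
u_5 = α_5·G − ½·(g_5)² = 4.2·15.3 − ½·4.2² = 55.44.

55.44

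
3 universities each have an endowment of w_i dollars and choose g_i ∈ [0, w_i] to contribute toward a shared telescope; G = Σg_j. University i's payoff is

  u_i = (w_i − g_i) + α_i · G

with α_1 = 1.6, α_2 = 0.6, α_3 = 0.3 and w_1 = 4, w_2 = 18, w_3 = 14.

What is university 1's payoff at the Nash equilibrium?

∂u_i/∂g_i = α_i − 1, so university i contributes w_i if α_i > 1, else 0.
α_i > 1 for i ∈ {1}; NE contributions (4, 0, 0), G = 4.
u_1 = (4 − 4) + 1.6·4 = 6.4.

6.4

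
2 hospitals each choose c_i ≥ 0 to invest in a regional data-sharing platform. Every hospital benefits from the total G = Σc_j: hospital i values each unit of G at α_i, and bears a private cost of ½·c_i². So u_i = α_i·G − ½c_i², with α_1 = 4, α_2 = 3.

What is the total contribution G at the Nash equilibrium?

Hospital i's FOC: ∂u_i/∂c_i = α_i − c_i = 0, so c_i* = α_i.
NE contributions = (4, 3); G = 7.

7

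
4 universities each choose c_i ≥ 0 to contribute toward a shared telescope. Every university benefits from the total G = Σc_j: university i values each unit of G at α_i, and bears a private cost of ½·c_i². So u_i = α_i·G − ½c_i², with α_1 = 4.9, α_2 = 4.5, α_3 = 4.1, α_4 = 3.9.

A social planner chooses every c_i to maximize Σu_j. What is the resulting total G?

69.6

Planner FOC: ∂(Σu_j)/∂c_i = (Σα_j) − c_i = 0, so c_i^SO = Σα_j = 17.4 for every i; G^SO = 69.6.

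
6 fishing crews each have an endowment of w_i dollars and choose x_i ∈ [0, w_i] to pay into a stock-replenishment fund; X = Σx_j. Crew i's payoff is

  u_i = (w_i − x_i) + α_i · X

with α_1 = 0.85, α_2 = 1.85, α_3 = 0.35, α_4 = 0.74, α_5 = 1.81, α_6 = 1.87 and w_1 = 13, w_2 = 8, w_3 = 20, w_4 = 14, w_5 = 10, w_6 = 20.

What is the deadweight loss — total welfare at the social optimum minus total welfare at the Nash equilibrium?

∂u_i/∂x_i = α_i − 1, so crew i contributes w_i if α_i > 1, else 0.
α_i > 1 for i ∈ {2, 5, 6}; NE contributions (0, 8, 0, 0, 10, 20), X = 38.
W^NE = Σw_i − X^NE + (Σα_i)·X^NE = 85 + 6.47·38 = 330.86.
Planner: ∂(Σu_j)/∂x_i = Σα_j − 1 = 6.47 > 0, so everyone contributes w_i; X^SO = 85, W^SO = 85 + 6.47·85 = 634.95.
Deadweight loss = 304.09.

304.09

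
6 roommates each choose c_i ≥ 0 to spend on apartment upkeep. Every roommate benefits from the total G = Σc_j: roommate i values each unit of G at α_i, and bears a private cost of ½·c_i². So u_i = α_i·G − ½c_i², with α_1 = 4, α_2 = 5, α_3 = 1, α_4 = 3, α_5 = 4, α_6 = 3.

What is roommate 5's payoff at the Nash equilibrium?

Roommate i's FOC: ∂u_i/∂c_i = α_i − c_i = 0, so c_i* = α_i.
NE contributions = (4, 5, 1, 3, 4, 3); G = 20.
u_5 = α_5·G − ½·(c_5)² = 4·20 − ½·4² = 72.

72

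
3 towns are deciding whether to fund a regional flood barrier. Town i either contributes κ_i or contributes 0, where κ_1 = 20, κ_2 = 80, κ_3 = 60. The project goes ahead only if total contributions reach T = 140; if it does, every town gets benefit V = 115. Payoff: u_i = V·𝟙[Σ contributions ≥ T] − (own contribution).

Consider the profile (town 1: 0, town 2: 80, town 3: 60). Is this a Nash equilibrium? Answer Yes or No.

Total = 140 ≥ 140: provided.
Town 1 (pledges 0, payoff 115): pledging 20 → total 160, payoff 95. No gain.
Town 2 (pledges 80, payoff 35): dropping to 0 → total 60, payoff 0. No gain.
Town 3 (pledges 60, payoff 55): dropping to 0 → total 80, payoff 0. No gain.

Yes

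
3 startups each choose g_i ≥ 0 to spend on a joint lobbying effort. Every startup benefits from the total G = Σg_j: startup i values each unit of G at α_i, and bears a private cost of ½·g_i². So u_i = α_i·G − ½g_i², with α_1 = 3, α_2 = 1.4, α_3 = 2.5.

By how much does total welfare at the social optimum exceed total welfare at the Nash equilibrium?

Startup i's FOC: ∂u_i/∂g_i = α_i − g_i = 0, so g_i* = α_i.
NE contributions = (3, 1.4, 2.5); G = 6.9.
W^NE = (Σα)·G − ½Σα_i² = 6.9² − ½·17.21 = 39.005.
Planner sets g_i = Σα_j = 6.9 for every i, so G^SO = 3·6.9 = 20.7.
W^SO = (Σα)·G^SO − ½·3·(Σα)² = (3/2)·6.9² = 71.415.
Deadweight loss = W^SO − W^NE = 32.41.

32.41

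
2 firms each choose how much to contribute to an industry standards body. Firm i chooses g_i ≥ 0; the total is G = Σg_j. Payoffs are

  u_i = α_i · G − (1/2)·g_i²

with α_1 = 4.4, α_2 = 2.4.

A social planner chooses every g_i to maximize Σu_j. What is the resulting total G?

Planner FOC: ∂(Σu_j)/∂g_i = (Σα_j) − g_i = 0, so g_i^SO = Σα_j = 6.8 for every i; G^SO = 13.6.

13.6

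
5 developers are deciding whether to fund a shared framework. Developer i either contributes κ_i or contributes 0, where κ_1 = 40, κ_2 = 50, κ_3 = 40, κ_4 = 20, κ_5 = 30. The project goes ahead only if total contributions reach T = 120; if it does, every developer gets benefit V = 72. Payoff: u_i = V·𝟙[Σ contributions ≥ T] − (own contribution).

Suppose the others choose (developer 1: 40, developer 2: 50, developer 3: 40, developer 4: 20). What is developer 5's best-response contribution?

Others' total = 150 ≥ 120; contributing adds cost 30 for no extra benefit.
Best response: 0.

0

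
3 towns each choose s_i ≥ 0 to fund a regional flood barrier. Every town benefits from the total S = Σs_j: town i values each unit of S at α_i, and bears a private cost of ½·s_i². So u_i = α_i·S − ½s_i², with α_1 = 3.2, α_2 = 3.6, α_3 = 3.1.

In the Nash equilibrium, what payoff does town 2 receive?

29.16

Town i's FOC: ∂u_i/∂s_i = α_i − s_i = 0, so s_i* = α_i.
NE contributions = (3.2, 3.6, 3.1); S = 9.9.
u_2 = α_2·S − ½·(s_2)² = 3.6·9.9 − ½·3.6² = 29.16.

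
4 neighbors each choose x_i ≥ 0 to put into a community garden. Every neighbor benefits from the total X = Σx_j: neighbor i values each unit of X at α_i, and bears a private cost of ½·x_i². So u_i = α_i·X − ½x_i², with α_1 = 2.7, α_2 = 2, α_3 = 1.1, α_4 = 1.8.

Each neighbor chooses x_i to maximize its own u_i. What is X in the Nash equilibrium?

7.6

Neighbor i's FOC: ∂u_i/∂x_i = α_i − x_i = 0, so x_i* = α_i.
NE contributions = (2.7, 2, 1.1, 1.8); X = 7.6.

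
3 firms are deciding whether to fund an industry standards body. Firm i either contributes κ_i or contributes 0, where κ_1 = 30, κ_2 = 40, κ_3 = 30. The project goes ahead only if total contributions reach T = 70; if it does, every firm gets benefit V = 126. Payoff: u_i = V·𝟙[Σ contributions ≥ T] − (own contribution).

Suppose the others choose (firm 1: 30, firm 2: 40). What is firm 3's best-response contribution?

0

Others' total = 70 ≥ 70; contributing adds cost 30 for no extra benefit.
Best response: 0.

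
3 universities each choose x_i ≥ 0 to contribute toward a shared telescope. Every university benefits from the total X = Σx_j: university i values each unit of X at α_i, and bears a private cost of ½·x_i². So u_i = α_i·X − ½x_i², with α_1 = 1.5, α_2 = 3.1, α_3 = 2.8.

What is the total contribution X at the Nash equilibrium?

University i's FOC: ∂u_i/∂x_i = α_i − x_i = 0, so x_i* = α_i.
NE contributions = (1.5, 3.1, 2.8); X = 7.4.

7.4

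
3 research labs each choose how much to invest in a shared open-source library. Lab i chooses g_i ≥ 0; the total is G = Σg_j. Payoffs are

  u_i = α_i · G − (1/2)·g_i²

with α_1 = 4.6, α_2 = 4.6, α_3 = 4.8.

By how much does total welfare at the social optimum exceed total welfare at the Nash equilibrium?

130.68

Lab i's FOC: ∂u_i/∂g_i = α_i − g_i = 0, so g_i* = α_i.
NE contributions = (4.6, 4.6, 4.8); G = 14.
W^NE = (Σα)·G − ½Σα_i² = 14² − ½·65.36 = 163.32.
Planner sets g_i = Σα_j = 14 for every i, so G^SO = 3·14 = 42.
W^SO = (Σα)·G^SO − ½·3·(Σα)² = (3/2)·14² = 294.
Deadweight loss = W^SO − W^NE = 130.68.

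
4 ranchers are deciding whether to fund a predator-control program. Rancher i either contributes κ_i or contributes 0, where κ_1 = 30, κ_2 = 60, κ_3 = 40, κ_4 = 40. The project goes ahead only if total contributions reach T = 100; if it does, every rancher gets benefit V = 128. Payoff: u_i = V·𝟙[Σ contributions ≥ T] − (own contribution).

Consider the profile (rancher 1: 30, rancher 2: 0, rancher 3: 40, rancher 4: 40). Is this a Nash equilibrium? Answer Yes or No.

Total = 110 ≥ 100: provided.
Rancher 1 (pledges 30, payoff 98): dropping to 0 → total 80, payoff 0. No gain.
Rancher 2 (pledges 0, payoff 128): pledging 60 → total 170, payoff 68. No gain.
Rancher 3 (pledges 40, payoff 88): dropping to 0 → total 70, payoff 0. No gain.
Rancher 4 (pledges 40, payoff 88): dropping to 0 → total 70, payoff 0. No gain.

Yes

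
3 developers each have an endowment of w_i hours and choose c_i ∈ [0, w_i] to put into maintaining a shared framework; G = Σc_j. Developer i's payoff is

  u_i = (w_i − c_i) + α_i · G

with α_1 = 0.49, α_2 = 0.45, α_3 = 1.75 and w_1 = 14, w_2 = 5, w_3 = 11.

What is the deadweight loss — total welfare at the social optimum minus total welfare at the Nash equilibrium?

32.11

∂u_i/∂c_i = α_i − 1, so developer i contributes w_i if α_i > 1, else 0.
α_i > 1 for i ∈ {3}; NE contributions (0, 0, 11), G = 11.
W^NE = Σw_i − G^NE + (Σα_i)·G^NE = 30 + 1.69·11 = 48.59.
Planner: ∂(Σu_j)/∂c_i = Σα_j − 1 = 1.69 > 0, so everyone contributes w_i; G^SO = 30, W^SO = 30 + 1.69·30 = 80.7.
Deadweight loss = 32.11.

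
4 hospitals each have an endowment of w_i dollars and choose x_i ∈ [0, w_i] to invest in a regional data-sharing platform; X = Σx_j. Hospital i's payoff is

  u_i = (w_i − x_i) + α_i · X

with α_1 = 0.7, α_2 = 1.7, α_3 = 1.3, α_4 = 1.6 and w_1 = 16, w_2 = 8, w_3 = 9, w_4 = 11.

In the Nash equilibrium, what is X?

∂u_i/∂x_i = α_i − 1, so hospital i contributes w_i if α_i > 1, else 0.
α_i > 1 for i ∈ {2, 3, 4}; NE contributions (0, 8, 9, 11), X = 28.

28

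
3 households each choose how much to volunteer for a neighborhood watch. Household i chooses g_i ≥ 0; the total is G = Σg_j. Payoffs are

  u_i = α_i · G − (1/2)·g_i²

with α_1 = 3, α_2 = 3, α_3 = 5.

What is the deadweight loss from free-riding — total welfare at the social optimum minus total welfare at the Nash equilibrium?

Household i's FOC: ∂u_i/∂g_i = α_i − g_i = 0, so g_i* = α_i.
NE contributions = (3, 3, 5); G = 11.
W^NE = (Σα)·G − ½Σα_i² = 11² − ½·43 = 99.5.
Planner sets g_i = Σα_j = 11 for every i, so G^SO = 3·11 = 33.
W^SO = (Σα)·G^SO − ½·3·(Σα)² = (3/2)·11² = 181.5.
Deadweight loss = W^SO − W^NE = 82.

82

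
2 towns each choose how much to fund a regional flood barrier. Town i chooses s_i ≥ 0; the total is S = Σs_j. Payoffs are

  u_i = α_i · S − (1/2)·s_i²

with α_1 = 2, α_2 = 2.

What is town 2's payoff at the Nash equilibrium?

Town i's FOC: ∂u_i/∂s_i = α_i − s_i = 0, so s_i* = α_i.
NE contributions = (2, 2); S = 4.
u_2 = α_2·S − ½·(s_2)² = 2·4 − ½·2² = 6.

6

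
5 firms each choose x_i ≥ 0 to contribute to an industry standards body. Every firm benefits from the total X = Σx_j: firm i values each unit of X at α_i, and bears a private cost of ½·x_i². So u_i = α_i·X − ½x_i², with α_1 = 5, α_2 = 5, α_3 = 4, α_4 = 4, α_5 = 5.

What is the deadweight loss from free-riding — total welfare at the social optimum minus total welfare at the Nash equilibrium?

Firm i's FOC: ∂u_i/∂x_i = α_i − x_i = 0, so x_i* = α_i.
NE contributions = (5, 5, 4, 4, 5); X = 23.
W^NE = (Σα)·X − ½Σα_i² = 23² − ½·107 = 475.5.
Planner sets x_i = Σα_j = 23 for every i, so X^SO = 5·23 = 115.
W^SO = (Σα)·X^SO − ½·5·(Σα)² = (5/2)·23² = 1322.5.
Deadweight loss = W^SO − W^NE = 847.

847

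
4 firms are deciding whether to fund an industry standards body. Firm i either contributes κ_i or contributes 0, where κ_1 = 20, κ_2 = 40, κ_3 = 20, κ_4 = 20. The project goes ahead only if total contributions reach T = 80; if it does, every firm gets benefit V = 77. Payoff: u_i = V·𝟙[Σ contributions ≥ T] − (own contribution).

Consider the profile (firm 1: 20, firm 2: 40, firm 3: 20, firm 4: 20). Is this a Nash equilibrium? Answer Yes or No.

Total = 100 ≥ 80: provided.
Firm 1 (pledges 20, payoff 57): dropping to 0 → total 80, payoff 77. Profitable deviation.

No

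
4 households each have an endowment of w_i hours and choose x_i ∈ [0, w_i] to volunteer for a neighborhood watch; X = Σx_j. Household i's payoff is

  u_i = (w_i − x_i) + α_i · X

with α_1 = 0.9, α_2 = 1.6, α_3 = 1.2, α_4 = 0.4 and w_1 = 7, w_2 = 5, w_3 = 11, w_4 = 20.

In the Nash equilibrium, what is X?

∂u_i/∂x_i = α_i − 1, so household i contributes w_i if α_i > 1, else 0.
α_i > 1 for i ∈ {2, 3}; NE contributions (0, 5, 11, 0), X = 16.

16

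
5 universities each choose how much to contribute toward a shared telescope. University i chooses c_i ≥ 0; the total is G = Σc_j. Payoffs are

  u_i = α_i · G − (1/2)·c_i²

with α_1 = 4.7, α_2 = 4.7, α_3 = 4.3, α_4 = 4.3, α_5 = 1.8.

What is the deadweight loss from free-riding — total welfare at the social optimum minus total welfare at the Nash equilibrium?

630.26

University i's FOC: ∂u_i/∂c_i = α_i − c_i = 0, so c_i* = α_i.
NE contributions = (4.7, 4.7, 4.3, 4.3, 1.8); G = 19.8.
W^NE = (Σα)·G − ½Σα_i² = 19.8² − ½·84.4 = 349.84.
Planner sets c_i = Σα_j = 19.8 for every i, so G^SO = 5·19.8 = 99.
W^SO = (Σα)·G^SO − ½·5·(Σα)² = (5/2)·19.8² = 980.1.
Deadweight loss = W^SO − W^NE = 630.26.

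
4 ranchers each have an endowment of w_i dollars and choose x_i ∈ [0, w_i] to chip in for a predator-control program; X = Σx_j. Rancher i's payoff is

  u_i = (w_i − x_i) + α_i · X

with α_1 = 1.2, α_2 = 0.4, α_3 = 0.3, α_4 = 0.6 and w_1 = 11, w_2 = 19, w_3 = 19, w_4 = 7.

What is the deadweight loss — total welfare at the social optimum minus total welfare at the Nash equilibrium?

∂u_i/∂x_i = α_i − 1, so rancher i contributes w_i if α_i > 1, else 0.
α_i > 1 for i ∈ {1}; NE contributions (11, 0, 0, 0), X = 11.
W^NE = Σw_i − X^NE + (Σα_i)·X^NE = 56 + 1.5·11 = 72.5.
Planner: ∂(Σu_j)/∂x_i = Σα_j − 1 = 1.5 > 0, so everyone contributes w_i; X^SO = 56, W^SO = 56 + 1.5·56 = 140.
Deadweight loss = 67.5.

67.5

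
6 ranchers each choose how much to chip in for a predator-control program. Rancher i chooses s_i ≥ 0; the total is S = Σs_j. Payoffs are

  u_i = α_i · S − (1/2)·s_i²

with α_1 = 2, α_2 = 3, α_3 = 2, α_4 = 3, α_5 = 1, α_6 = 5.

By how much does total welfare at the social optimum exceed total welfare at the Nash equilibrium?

538

Rancher i's FOC: ∂u_i/∂s_i = α_i − s_i = 0, so s_i* = α_i.
NE contributions = (2, 3, 2, 3, 1, 5); S = 16.
W^NE = (Σα)·S − ½Σα_i² = 16² − ½·52 = 230.
Planner sets s_i = Σα_j = 16 for every i, so S^SO = 6·16 = 96.
W^SO = (Σα)·S^SO − ½·6·(Σα)² = (6/2)·16² = 768.
Deadweight loss = W^SO − W^NE = 538.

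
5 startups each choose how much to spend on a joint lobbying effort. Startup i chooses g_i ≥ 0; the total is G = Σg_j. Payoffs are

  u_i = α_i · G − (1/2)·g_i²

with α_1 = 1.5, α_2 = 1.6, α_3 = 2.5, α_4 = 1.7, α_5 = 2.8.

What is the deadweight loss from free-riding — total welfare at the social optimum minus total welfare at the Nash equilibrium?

Startup i's FOC: ∂u_i/∂g_i = α_i − g_i = 0, so g_i* = α_i.
NE contributions = (1.5, 1.6, 2.5, 1.7, 2.8); G = 10.1.
W^NE = (Σα)·G − ½Σα_i² = 10.1² − ½·21.79 = 91.115.
Planner sets g_i = Σα_j = 10.1 for every i, so G^SO = 5·10.1 = 50.5.
W^SO = (Σα)·G^SO − ½·5·(Σα)² = (5/2)·10.1² = 255.025.
Deadweight loss = W^SO − W^NE = 163.91.

163.91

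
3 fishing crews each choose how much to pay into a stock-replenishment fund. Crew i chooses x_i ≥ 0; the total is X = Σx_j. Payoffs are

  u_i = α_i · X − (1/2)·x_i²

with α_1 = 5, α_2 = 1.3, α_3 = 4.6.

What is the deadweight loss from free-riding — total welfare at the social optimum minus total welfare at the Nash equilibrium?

83.33

Crew i's FOC: ∂u_i/∂x_i = α_i − x_i = 0, so x_i* = α_i.
NE contributions = (5, 1.3, 4.6); X = 10.9.
W^NE = (Σα)·X − ½Σα_i² = 10.9² − ½·47.85 = 94.885.
Planner sets x_i = Σα_j = 10.9 for every i, so X^SO = 3·10.9 = 32.7.
W^SO = (Σα)·X^SO − ½·3·(Σα)² = (3/2)·10.9² = 178.215.
Deadweight loss = W^SO − W^NE = 83.33.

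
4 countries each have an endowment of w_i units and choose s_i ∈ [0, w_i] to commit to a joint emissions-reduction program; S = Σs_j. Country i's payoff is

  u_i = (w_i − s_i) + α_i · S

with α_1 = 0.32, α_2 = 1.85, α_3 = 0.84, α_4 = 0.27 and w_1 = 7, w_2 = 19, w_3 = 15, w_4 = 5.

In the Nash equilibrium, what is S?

19

∂u_i/∂s_i = α_i − 1, so country i contributes w_i if α_i > 1, else 0.
α_i > 1 for i ∈ {2}; NE contributions (0, 19, 0, 0), S = 19.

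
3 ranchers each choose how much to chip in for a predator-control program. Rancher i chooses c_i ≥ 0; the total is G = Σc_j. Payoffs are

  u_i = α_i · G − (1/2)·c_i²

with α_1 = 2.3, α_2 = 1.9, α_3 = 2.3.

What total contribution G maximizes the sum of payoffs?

Planner FOC: ∂(Σu_j)/∂c_i = (Σα_j) − c_i = 0, so c_i^SO = Σα_j = 6.5 for every i; G^SO = 19.5.

19.5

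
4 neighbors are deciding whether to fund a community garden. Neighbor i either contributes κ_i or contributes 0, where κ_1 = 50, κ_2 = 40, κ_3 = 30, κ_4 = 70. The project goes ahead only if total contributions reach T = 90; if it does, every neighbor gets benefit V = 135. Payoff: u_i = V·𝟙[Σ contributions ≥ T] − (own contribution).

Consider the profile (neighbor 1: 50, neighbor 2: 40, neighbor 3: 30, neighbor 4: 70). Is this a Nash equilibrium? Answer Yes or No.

No

Total = 190 ≥ 90: provided.
Neighbor 1 (pledges 50, payoff 85): dropping to 0 → total 140, payoff 135. Profitable deviation.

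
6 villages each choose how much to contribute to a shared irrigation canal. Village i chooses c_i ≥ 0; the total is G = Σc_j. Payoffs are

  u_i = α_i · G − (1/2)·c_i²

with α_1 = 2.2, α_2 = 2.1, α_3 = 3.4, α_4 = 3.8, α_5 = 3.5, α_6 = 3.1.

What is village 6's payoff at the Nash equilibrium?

Village i's FOC: ∂u_i/∂c_i = α_i − c_i = 0, so c_i* = α_i.
NE contributions = (2.2, 2.1, 3.4, 3.8, 3.5, 3.1); G = 18.1.
u_6 = α_6·G − ½·(c_6)² = 3.1·18.1 − ½·3.1² = 51.305.

51.305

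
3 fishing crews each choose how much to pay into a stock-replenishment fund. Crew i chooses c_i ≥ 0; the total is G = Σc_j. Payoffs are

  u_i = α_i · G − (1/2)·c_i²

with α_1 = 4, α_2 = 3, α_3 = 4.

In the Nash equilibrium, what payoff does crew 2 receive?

28.5

Crew i's FOC: ∂u_i/∂c_i = α_i − c_i = 0, so c_i* = α_i.
NE contributions = (4, 3, 4); G = 11.
u_2 = α_2·G − ½·(c_2)² = 3·11 − ½·3² = 28.5.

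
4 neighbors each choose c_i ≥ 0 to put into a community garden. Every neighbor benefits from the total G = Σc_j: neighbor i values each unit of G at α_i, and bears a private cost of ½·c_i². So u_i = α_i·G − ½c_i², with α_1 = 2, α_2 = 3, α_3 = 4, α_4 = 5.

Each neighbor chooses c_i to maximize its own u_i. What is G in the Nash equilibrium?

14

Neighbor i's FOC: ∂u_i/∂c_i = α_i − c_i = 0, so c_i* = α_i.
NE contributions = (2, 3, 4, 5); G = 14.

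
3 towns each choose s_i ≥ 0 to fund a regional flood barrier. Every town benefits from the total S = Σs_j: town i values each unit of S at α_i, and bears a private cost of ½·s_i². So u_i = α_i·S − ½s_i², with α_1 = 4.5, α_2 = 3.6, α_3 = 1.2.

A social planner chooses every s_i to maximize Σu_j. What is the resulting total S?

27.9

Planner FOC: ∂(Σu_j)/∂s_i = (Σα_j) − s_i = 0, so s_i^SO = Σα_j = 9.3 for every i; S^SO = 27.9.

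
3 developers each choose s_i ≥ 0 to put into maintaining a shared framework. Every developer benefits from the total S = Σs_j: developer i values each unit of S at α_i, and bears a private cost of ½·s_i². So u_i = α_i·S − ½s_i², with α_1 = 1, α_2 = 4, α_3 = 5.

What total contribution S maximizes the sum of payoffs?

30

Planner FOC: ∂(Σu_j)/∂s_i = (Σα_j) − s_i = 0, so s_i^SO = Σα_j = 10 for every i; S^SO = 30.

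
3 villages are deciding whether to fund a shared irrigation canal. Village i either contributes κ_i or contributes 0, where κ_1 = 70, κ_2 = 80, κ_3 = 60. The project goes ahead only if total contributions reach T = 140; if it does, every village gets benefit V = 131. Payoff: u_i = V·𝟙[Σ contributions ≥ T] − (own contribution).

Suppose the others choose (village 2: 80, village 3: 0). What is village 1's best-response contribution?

Others' total = 80. Contributing 70 brings total to 150 ≥ 140: gain V − κ_1 = 61.
Best response: 70.

70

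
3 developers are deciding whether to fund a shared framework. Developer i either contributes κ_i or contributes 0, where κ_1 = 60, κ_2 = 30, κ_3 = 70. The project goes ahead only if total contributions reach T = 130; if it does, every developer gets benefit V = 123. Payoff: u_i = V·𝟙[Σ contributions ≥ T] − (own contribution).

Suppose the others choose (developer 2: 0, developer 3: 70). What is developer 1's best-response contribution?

60

Others' total = 70. Contributing 60 brings total to 130 ≥ 130: gain V − κ_1 = 63.
Best response: 60.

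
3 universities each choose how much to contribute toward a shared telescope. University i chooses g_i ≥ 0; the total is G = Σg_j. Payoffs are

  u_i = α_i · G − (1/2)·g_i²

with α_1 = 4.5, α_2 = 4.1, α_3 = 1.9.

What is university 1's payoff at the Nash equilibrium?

University i's FOC: ∂u_i/∂g_i = α_i − g_i = 0, so g_i* = α_i.
NE contributions = (4.5, 4.1, 1.9); G = 10.5.
u_1 = α_1·G − ½·(g_1)² = 4.5·10.5 − ½·4.5² = 37.125.

37.125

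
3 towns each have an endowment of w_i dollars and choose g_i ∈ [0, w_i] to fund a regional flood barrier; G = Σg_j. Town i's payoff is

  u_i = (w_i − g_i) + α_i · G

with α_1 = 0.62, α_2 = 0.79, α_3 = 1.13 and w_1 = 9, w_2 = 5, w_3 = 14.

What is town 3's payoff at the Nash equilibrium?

∂u_i/∂g_i = α_i − 1, so town i contributes w_i if α_i > 1, else 0.
α_i > 1 for i ∈ {3}; NE contributions (0, 0, 14), G = 14.
u_3 = (14 − 14) + 1.13·14 = 15.82.

15.82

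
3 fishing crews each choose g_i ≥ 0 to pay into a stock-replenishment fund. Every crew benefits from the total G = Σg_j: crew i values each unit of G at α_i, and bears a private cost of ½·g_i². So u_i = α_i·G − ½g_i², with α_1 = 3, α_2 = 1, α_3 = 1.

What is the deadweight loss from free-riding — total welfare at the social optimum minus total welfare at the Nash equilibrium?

18

Crew i's FOC: ∂u_i/∂g_i = α_i − g_i = 0, so g_i* = α_i.
NE contributions = (3, 1, 1); G = 5.
W^NE = (Σα)·G − ½Σα_i² = 5² − ½·11 = 19.5.
Planner sets g_i = Σα_j = 5 for every i, so G^SO = 3·5 = 15.
W^SO = (Σα)·G^SO − ½·3·(Σα)² = (3/2)·5² = 37.5.
Deadweight loss = W^SO − W^NE = 18.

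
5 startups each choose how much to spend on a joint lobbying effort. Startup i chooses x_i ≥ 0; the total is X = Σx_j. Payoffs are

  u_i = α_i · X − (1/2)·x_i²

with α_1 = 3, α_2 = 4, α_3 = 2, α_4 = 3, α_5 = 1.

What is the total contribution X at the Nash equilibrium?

Startup i's FOC: ∂u_i/∂x_i = α_i − x_i = 0, so x_i* = α_i.
NE contributions = (3, 4, 2, 3, 1); X = 13.

13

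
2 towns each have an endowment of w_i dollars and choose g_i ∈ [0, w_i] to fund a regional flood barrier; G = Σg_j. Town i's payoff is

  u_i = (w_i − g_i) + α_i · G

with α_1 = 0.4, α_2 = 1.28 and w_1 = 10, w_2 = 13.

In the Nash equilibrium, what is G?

∂u_i/∂g_i = α_i − 1, so town i contributes w_i if α_i > 1, else 0.
α_i > 1 for i ∈ {2}; NE contributions (0, 13), G = 13.

13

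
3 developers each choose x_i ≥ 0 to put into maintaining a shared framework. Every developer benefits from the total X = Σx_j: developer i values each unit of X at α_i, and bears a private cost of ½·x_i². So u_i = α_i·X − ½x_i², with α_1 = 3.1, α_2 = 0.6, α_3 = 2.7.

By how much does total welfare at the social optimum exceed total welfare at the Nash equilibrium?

Developer i's FOC: ∂u_i/∂x_i = α_i − x_i = 0, so x_i* = α_i.
NE contributions = (3.1, 0.6, 2.7); X = 6.4.
W^NE = (Σα)·X − ½Σα_i² = 6.4² − ½·17.26 = 32.33.
Planner sets x_i = Σα_j = 6.4 for every i, so X^SO = 3·6.4 = 19.2.
W^SO = (Σα)·X^SO − ½·3·(Σα)² = (3/2)·6.4² = 61.44.
Deadweight loss = W^SO − W^NE = 29.11.

29.11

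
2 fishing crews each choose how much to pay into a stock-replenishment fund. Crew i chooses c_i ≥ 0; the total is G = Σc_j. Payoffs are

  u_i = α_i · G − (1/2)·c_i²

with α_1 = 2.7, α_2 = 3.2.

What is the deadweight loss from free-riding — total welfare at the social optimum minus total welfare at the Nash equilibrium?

Crew i's FOC: ∂u_i/∂c_i = α_i − c_i = 0, so c_i* = α_i.
NE contributions = (2.7, 3.2); G = 5.9.
W^NE = (Σα)·G − ½Σα_i² = 5.9² − ½·17.53 = 26.045.
Planner sets c_i = Σα_j = 5.9 for every i, so G^SO = 2·5.9 = 11.8.
W^SO = (Σα)·G^SO − ½·2·(Σα)² = (2/2)·5.9² = 34.81.
Deadweight loss = W^SO − W^NE = 8.765.

8.765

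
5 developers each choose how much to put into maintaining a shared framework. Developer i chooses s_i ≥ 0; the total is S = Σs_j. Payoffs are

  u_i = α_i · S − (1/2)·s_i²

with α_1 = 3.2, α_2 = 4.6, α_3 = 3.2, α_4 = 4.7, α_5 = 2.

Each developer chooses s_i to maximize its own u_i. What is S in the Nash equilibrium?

17.7

Developer i's FOC: ∂u_i/∂s_i = α_i − s_i = 0, so s_i* = α_i.
NE contributions = (3.2, 4.6, 3.2, 4.7, 2); S = 17.7.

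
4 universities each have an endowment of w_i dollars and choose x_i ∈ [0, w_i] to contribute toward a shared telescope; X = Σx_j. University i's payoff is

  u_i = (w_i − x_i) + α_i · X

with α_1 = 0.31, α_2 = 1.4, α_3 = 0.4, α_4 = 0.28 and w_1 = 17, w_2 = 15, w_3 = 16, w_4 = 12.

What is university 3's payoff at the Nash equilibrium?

22

∂u_i/∂x_i = α_i − 1, so university i contributes w_i if α_i > 1, else 0.
α_i > 1 for i ∈ {2}; NE contributions (0, 15, 0, 0), X = 15.
u_3 = (16 − 0) + 0.4·15 = 22.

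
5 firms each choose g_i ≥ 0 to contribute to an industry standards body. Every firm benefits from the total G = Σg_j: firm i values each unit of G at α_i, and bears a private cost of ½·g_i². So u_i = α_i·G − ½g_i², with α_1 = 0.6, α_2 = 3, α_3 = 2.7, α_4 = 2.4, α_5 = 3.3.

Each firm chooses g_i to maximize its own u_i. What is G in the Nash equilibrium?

Firm i's FOC: ∂u_i/∂g_i = α_i − g_i = 0, so g_i* = α_i.
NE contributions = (0.6, 3, 2.7, 2.4, 3.3); G = 12.

12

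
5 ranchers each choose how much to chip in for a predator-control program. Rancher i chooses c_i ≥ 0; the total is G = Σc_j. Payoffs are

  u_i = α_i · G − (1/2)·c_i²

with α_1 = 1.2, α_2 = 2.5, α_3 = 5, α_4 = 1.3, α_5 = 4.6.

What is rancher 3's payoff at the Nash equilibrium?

60.5

Rancher i's FOC: ∂u_i/∂c_i = α_i − c_i = 0, so c_i* = α_i.
NE contributions = (1.2, 2.5, 5, 1.3, 4.6); G = 14.6.
u_3 = α_3·G − ½·(c_3)² = 5·14.6 − ½·5² = 60.5.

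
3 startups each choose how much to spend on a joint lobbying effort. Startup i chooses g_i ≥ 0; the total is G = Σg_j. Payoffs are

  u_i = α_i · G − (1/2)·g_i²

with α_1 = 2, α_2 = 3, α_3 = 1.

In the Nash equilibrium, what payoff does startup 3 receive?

Startup i's FOC: ∂u_i/∂g_i = α_i − g_i = 0, so g_i* = α_i.
NE contributions = (2, 3, 1); G = 6.
u_3 = α_3·G − ½·(g_3)² = 1·6 − ½·1² = 5.5.

5.5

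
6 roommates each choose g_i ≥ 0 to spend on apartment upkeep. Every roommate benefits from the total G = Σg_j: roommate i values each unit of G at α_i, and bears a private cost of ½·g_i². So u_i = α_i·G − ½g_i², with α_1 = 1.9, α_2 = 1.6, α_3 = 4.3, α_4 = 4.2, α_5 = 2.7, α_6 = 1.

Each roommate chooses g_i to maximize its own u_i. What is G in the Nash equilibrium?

Roommate i's FOC: ∂u_i/∂g_i = α_i − g_i = 0, so g_i* = α_i.
NE contributions = (1.9, 1.6, 4.3, 4.2, 2.7, 1); G = 15.7.

15.7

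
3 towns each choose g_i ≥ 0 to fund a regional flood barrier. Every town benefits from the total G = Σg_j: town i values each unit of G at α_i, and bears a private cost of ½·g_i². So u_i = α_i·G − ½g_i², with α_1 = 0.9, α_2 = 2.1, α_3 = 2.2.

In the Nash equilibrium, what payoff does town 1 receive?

Town i's FOC: ∂u_i/∂g_i = α_i − g_i = 0, so g_i* = α_i.
NE contributions = (0.9, 2.1, 2.2); G = 5.2.
u_1 = α_1·G − ½·(g_1)² = 0.9·5.2 − ½·0.9² = 4.275.

4.275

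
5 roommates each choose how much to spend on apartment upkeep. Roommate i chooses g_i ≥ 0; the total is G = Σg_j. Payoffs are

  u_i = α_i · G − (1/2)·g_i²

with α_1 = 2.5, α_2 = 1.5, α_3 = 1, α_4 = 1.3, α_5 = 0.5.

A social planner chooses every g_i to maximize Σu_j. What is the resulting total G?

Planner FOC: ∂(Σu_j)/∂g_i = (Σα_j) − g_i = 0, so g_i^SO = Σα_j = 6.8 for every i; G^SO = 34.

34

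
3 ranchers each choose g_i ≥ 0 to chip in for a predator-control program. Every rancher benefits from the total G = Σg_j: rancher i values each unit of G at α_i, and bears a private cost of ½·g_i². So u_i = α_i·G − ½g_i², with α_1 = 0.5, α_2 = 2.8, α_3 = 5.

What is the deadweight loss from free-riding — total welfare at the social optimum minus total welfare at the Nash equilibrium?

Rancher i's FOC: ∂u_i/∂g_i = α_i − g_i = 0, so g_i* = α_i.
NE contributions = (0.5, 2.8, 5); G = 8.3.
W^NE = (Σα)·G − ½Σα_i² = 8.3² − ½·33.09 = 52.345.
Planner sets g_i = Σα_j = 8.3 for every i, so G^SO = 3·8.3 = 24.9.
W^SO = (Σα)·G^SO − ½·3·(Σα)² = (3/2)·8.3² = 103.335.
Deadweight loss = W^SO − W^NE = 50.99.

50.99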